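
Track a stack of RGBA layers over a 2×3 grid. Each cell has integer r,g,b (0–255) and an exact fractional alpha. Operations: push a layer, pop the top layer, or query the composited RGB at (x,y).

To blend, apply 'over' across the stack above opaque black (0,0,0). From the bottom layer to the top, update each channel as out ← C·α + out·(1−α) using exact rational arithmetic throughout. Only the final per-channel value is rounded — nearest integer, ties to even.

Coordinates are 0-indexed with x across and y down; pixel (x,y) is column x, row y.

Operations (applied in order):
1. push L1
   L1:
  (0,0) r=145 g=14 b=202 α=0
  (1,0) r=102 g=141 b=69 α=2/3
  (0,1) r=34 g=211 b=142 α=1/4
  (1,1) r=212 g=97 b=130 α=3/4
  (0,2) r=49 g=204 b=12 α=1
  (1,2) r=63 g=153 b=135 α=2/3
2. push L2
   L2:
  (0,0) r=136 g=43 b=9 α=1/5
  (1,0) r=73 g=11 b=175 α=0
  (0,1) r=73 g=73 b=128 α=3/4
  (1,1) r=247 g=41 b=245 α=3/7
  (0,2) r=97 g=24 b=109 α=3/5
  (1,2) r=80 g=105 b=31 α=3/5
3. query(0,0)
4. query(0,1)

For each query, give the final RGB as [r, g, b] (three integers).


query (0,0) [L1,L2] — begin 0,0,0
after L1 α=0: [0, 0, 0]
after L2 α=1/5: [136/5, 43/5, 9/5]
rounded: [27, 9, 2]

at x=0,y=1 over L1,L2:
after L1 α=1/4: [17/2, 211/4, 71/2]
after L2 α=3/4: [455/8, 1087/16, 839/8]
rounded: [57, 68, 105]


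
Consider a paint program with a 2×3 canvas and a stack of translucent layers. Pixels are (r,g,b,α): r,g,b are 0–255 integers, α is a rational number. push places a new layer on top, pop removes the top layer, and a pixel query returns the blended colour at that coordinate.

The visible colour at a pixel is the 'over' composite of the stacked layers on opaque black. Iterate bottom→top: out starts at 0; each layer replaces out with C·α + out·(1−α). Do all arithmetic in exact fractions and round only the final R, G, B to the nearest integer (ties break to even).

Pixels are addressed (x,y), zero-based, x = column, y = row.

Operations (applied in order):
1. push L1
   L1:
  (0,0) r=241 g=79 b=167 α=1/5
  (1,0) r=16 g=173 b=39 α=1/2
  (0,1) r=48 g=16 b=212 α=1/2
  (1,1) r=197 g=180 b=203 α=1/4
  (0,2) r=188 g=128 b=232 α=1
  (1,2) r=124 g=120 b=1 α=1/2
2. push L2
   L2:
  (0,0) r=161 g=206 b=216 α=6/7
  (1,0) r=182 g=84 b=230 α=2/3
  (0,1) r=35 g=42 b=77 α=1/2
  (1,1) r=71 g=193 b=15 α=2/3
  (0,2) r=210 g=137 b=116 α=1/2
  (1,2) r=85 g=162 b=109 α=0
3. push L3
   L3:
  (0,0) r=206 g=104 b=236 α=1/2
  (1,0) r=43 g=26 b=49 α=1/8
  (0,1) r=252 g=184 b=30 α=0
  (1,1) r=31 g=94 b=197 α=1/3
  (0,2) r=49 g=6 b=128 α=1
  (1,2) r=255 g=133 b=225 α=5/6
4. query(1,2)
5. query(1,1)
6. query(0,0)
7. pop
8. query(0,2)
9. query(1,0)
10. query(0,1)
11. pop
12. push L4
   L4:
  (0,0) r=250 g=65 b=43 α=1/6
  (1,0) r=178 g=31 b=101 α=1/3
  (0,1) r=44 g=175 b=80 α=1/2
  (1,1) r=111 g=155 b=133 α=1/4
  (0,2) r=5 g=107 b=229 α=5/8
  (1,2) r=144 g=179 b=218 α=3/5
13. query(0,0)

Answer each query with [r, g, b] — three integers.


at x=1,y=2 over L1,L2,L3:
after L1 α=1/2: [62, 60, 1/2]
after L2 α=0: [62, 60, 1/2]
after L3 α=5/6: [1337/6, 725/6, 2251/12]
= [223, 121, 188]

(1,1) stack=L1,L2,L3; from [0,0,0]:
+L1 (α=1/4) → [197/4, 45, 203/4]
+L2 (α=2/3) → [255/4, 431/3, 323/12]
+L3 (α=1/3) → [317/6, 1144/9, 1505/18]
= [53, 127, 84]

(0,0) stack=L1,L2,L3; from [0,0,0]:
L1 α=1/5: [241/5, 79/5, 167/5]
L2 α=6/7: [5071/35, 6259/35, 6647/35]
L3 α=1/2: [12281/70, 9899/70, 14907/70]
rounded: [175, 141, 213]

(0,2) stack=L1,L2; from [0,0,0]:
L1 α=1: [188, 128, 232]
L2 α=1/2: [199, 265/2, 174]
rounded: [199, 132, 174]

query (1,0) [L1,L2] — begin 0,0,0
L1 α=1/2: [8, 173/2, 39/2]
L2 α=2/3: [124, 509/6, 959/6]
= [124, 85, 160]

query (0,1) [L1,L2] — begin 0,0,0
L1 α=1/2: [24, 8, 106]
L2 α=1/2: [59/2, 25, 183/2]
→ [30, 25, 92]

query (0,0) [L1,L4] — begin 0,0,0
L1 α=1/5: [241/5, 79/5, 167/5]
L4 α=1/6: [491/6, 24, 35]
rounded: [82, 24, 35]


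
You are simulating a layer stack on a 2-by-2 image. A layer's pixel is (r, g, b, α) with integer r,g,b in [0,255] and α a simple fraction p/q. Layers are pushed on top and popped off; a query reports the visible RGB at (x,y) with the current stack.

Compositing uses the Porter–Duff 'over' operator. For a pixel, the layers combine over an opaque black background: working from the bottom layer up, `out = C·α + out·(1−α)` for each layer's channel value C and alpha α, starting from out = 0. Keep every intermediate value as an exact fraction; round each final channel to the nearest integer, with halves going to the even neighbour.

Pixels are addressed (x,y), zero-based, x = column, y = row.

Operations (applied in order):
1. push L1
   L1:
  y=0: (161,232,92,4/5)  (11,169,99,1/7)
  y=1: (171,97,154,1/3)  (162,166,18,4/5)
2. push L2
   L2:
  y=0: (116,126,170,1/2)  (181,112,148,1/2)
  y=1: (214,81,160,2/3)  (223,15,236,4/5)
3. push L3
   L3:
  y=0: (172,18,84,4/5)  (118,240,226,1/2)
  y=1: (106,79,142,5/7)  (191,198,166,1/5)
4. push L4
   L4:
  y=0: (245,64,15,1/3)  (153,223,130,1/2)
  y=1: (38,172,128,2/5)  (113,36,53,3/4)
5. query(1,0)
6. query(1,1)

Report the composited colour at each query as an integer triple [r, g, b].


query (1,0) [L1,L2,L3,L4] — begin 0,0,0
L1 α=1/7: [11/7, 169/7, 99/7]
L2 α=1/2: [639/7, 953/14, 1135/14]
L3 α=1/2: [1465/14, 4313/28, 4299/28]
L4 α=1/2: [3607/28, 10557/56, 7939/56]
= [129, 189, 142]

at x=1,y=1 over L1,L2,L3,L4:
L1 α=4/5: [648/5, 664/5, 72/5]
L2 α=4/5: [5108/25, 964/25, 4792/25]
L3 α=1/5: [25207/125, 8806/125, 23318/125]
L4 α=3/4: [33791/250, 11153/250, 43193/500]
→ [135, 45, 86]


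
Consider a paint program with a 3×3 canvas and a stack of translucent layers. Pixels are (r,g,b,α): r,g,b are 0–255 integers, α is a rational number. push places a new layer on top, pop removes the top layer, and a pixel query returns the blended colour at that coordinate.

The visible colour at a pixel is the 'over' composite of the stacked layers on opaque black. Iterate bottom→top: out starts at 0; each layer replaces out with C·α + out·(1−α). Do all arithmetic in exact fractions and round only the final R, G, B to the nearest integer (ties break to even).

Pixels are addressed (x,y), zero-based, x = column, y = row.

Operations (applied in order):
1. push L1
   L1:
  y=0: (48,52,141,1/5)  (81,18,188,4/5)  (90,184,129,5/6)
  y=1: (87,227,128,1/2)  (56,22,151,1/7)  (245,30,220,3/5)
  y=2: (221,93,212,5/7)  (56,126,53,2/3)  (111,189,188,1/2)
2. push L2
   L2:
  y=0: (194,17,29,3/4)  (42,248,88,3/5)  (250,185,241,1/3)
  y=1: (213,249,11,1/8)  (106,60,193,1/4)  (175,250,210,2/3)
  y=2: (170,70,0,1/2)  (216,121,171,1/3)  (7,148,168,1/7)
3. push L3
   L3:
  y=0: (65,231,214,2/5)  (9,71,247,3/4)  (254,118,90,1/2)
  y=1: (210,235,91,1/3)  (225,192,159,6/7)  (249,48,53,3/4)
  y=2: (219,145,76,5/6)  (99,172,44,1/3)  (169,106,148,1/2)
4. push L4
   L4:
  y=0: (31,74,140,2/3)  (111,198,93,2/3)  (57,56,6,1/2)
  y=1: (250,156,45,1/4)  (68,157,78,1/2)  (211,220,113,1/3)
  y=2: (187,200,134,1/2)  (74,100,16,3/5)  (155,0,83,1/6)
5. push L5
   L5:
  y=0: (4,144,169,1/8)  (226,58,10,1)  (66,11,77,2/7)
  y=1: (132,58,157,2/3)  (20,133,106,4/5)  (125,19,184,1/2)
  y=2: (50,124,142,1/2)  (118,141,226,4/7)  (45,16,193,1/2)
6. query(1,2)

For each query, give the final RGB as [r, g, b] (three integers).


(1,2) stack=L1,L2,L3,L4,L5; from [0,0,0]:
after L1 α=2/3: [112/3, 84, 106/3]
after L2 α=1/3: [872/9, 289/3, 725/9]
after L3 α=1/3: [2635/27, 1094/9, 1846/27]
after L4 α=3/5: [11264/135, 4888/45, 4988/135]
after L5 α=4/7: [32504/315, 13348/105, 6524/45]
→ [103, 127, 145]


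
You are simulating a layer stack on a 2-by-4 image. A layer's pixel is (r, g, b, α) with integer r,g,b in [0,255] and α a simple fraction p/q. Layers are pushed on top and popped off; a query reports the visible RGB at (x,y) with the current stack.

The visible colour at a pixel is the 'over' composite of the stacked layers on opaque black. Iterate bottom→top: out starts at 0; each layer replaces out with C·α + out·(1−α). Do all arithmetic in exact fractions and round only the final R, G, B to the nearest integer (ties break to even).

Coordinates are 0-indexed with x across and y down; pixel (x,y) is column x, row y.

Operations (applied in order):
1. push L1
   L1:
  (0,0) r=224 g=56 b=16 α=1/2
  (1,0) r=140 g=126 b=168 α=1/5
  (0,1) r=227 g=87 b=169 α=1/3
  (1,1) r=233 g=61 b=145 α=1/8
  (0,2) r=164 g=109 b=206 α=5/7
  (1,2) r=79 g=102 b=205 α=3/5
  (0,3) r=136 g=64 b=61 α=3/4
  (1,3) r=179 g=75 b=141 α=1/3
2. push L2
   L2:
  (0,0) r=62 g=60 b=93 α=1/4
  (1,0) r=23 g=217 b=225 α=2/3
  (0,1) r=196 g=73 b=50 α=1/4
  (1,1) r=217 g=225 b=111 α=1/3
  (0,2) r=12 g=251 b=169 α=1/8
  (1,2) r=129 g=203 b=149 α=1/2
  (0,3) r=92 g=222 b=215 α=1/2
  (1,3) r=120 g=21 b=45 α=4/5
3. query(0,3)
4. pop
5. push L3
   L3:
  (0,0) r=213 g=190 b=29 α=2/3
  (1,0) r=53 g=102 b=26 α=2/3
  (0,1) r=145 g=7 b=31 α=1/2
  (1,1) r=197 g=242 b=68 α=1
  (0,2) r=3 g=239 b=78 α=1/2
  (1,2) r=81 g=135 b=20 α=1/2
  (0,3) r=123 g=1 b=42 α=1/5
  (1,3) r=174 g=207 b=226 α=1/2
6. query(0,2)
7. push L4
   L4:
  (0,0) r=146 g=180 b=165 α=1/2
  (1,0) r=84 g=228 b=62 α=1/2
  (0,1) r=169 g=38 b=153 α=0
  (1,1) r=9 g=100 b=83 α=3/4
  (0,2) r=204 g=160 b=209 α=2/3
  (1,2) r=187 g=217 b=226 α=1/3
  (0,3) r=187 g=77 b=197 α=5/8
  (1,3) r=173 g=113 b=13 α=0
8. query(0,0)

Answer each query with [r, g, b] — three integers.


at x=0,y=3 over L1,L2:
+L1 (α=3/4) → [102, 48, 183/4]
+L2 (α=1/2) → [97, 135, 1043/8]
= [97, 135, 130]

query (0,2) [L1,L3] — begin 0,0,0
L1 α=5/7: [820/7, 545/7, 1030/7]
L3 α=1/2: [841/14, 1109/7, 788/7]
→ [60, 158, 113]

query (0,0) [L1,L3,L4] — begin 0,0,0
+L1 (α=1/2) → [112, 28, 8]
+L3 (α=2/3) → [538/3, 136, 22]
+L4 (α=1/2) → [488/3, 158, 187/2]
→ [163, 158, 94]


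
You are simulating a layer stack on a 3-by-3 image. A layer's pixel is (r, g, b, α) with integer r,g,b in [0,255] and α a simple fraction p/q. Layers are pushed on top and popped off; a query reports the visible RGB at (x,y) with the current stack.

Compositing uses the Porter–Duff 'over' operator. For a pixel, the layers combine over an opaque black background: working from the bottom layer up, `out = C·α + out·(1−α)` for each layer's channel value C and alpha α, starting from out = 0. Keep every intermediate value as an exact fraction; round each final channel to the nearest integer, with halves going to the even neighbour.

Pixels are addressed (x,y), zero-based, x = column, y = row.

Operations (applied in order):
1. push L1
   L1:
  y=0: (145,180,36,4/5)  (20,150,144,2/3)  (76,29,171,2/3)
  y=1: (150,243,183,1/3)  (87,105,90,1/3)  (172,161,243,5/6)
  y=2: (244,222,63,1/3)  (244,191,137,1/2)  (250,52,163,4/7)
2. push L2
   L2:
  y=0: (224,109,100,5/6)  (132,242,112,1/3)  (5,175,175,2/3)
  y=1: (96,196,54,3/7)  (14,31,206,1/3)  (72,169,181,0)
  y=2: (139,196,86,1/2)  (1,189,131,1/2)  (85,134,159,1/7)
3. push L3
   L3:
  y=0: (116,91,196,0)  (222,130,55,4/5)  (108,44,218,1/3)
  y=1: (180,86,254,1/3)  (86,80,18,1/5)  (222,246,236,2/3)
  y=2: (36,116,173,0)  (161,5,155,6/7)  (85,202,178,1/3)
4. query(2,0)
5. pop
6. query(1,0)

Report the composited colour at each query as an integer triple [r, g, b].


at x=2,y=0 over L1,L2,L3:
L1 α=2/3: [152/3, 58/3, 114]
L2 α=2/3: [182/9, 1108/9, 464/3]
L3 α=1/3: [1336/27, 2612/27, 1582/9]
= [49, 97, 176]

at x=1,y=0 over L1,L2:
+L1 (α=2/3) → [40/3, 100, 96]
+L2 (α=1/3) → [476/9, 442/3, 304/3]
rounded: [53, 147, 101]


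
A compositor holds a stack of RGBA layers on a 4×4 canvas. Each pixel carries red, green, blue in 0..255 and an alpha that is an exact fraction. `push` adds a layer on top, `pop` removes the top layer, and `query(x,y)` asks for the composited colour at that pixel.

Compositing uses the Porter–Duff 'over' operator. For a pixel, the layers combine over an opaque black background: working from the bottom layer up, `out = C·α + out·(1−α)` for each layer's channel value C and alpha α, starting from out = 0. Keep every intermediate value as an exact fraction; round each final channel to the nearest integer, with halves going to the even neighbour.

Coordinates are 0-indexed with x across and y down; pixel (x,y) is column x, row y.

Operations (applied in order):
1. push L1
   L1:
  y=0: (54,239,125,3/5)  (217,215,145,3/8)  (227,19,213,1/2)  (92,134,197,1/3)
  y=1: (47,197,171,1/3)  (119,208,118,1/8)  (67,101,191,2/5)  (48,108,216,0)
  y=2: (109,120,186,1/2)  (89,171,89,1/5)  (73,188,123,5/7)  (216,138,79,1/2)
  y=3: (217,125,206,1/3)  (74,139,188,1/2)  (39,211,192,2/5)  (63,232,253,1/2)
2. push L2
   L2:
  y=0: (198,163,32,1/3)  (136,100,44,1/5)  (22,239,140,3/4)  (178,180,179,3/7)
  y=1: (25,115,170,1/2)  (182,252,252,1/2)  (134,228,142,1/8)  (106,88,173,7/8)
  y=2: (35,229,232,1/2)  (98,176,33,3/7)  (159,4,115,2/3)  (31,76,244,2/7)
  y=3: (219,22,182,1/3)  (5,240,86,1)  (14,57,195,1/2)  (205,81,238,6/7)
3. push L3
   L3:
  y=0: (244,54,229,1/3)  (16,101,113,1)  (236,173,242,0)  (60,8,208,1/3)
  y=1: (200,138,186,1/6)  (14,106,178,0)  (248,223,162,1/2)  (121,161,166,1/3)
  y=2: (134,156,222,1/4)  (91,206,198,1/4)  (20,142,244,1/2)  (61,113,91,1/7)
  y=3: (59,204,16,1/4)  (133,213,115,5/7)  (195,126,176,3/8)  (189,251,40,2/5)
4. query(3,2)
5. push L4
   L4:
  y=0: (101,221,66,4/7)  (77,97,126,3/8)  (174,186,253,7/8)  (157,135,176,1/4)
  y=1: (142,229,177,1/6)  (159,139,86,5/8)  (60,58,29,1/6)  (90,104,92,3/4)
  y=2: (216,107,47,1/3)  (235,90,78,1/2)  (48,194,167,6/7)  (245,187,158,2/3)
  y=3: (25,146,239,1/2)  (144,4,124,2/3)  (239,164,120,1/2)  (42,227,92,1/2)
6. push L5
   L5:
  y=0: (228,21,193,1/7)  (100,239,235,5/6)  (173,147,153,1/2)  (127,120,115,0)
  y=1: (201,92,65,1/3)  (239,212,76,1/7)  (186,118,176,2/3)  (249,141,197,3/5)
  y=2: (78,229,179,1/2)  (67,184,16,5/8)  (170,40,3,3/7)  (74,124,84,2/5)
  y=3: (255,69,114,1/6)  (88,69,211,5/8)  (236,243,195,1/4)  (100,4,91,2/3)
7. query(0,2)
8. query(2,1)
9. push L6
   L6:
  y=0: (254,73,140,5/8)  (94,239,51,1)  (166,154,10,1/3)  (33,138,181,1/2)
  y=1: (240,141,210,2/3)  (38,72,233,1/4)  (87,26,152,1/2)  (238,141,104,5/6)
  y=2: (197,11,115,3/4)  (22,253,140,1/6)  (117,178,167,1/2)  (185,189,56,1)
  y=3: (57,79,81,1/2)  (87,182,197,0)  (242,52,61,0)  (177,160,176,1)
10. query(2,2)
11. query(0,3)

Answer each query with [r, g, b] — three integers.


at x=3,y=2 over L1,L2,L3:
L1 α=1/2: [108, 69, 79/2]
L2 α=2/7: [86, 71, 1371/14]
L3 α=1/7: [577/7, 77, 4750/49]
→ [82, 77, 97]

query (0,2) [L1,L2,L3,L4,L5] — begin 0,0,0
after L1 α=1/2: [109/2, 60, 93]
after L2 α=1/2: [179/4, 289/2, 325/2]
after L3 α=1/4: [1073/16, 1179/8, 1419/8]
after L4 α=1/3: [2801/24, 1607/12, 1607/12]
after L5 α=1/2: [4673/48, 4355/24, 3755/24]
→ [97, 181, 156]

query (2,1) [L1,L2,L3,L4,L5] — begin 0,0,0
+L1 (α=2/5) → [134/5, 202/5, 382/5]
+L2 (α=1/8) → [201/5, 1277/20, 423/5]
+L3 (α=1/2) → [1441/10, 5737/40, 1233/10]
+L4 (α=1/6) → [1561/12, 2067/16, 1291/12]
+L5 (α=2/3) → [6025/36, 5843/48, 5515/36]
= [167, 122, 153]

(2,2) stack=L1,L2,L3,L4,L5,L6; from [0,0,0]:
after L1 α=5/7: [365/7, 940/7, 615/7]
after L2 α=2/3: [2591/21, 332/7, 2225/21]
after L3 α=1/2: [3011/42, 663/7, 7349/42]
after L4 α=6/7: [15107/294, 8811/49, 49433/294]
after L5 α=3/7: [105184/1029, 41124/343, 100189/1029]
after L6 α=1/2: [225577/2058, 51089/343, 136016/1029]
= [110, 149, 132]

at x=0,y=3 over L1,L2,L3,L4,L5,L6:
L1 α=1/3: [217/3, 125/3, 206/3]
L2 α=1/3: [1091/9, 316/9, 958/9]
L3 α=1/4: [317/3, 232/3, 503/6]
L4 α=1/2: [196/3, 335/3, 1937/12]
L5 α=1/6: [1745/18, 941/9, 11053/72]
L6 α=1/2: [2771/36, 826/9, 16885/144]
→ [77, 92, 117]


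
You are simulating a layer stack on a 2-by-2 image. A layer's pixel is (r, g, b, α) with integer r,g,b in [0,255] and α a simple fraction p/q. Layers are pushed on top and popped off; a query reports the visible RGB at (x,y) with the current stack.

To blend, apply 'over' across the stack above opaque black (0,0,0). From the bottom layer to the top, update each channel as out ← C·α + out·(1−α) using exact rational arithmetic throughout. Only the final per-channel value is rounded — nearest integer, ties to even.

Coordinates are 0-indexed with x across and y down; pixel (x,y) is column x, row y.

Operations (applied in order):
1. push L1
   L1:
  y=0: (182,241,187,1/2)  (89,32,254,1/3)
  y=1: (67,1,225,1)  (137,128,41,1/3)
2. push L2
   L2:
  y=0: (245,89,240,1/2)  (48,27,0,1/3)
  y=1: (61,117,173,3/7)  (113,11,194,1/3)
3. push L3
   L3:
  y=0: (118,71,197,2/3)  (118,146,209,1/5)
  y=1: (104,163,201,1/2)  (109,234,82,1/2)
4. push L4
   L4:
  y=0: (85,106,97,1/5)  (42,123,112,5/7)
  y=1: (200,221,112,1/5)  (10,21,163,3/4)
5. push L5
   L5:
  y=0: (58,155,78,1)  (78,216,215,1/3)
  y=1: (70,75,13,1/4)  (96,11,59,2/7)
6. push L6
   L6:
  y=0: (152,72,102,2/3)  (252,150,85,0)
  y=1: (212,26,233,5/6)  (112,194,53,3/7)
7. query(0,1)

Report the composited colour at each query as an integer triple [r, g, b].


(0,1) stack=L1,L2,L3,L4,L5,L6; from [0,0,0]:
L1 α=1: [67, 1, 225]
L2 α=3/7: [451/7, 355/7, 1419/7]
L3 α=1/2: [1179/14, 748/7, 1413/7]
L4 α=1/5: [3758/35, 4539/35, 6436/35]
L5 α=1/4: [3431/35, 8121/70, 19763/140]
L6 α=5/6: [40531/210, 17221/420, 182863/840]
→ [193, 41, 218]


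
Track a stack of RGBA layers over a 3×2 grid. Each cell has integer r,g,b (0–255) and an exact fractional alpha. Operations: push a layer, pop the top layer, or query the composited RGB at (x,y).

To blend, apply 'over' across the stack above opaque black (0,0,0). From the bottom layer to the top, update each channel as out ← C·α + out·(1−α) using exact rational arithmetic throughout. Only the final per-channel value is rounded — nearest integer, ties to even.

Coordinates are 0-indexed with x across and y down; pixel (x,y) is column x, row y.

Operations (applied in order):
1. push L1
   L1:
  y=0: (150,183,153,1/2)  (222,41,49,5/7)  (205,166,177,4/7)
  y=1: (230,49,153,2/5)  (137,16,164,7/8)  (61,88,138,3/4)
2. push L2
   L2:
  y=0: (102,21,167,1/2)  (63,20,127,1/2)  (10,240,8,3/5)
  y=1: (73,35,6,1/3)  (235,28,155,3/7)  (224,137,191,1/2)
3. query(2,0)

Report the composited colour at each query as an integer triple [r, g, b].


query (2,0) [L1,L2] — begin 0,0,0
after L1 α=4/7: [820/7, 664/7, 708/7]
after L2 α=3/5: [370/7, 6368/35, 1584/35]
→ [53, 182, 45]


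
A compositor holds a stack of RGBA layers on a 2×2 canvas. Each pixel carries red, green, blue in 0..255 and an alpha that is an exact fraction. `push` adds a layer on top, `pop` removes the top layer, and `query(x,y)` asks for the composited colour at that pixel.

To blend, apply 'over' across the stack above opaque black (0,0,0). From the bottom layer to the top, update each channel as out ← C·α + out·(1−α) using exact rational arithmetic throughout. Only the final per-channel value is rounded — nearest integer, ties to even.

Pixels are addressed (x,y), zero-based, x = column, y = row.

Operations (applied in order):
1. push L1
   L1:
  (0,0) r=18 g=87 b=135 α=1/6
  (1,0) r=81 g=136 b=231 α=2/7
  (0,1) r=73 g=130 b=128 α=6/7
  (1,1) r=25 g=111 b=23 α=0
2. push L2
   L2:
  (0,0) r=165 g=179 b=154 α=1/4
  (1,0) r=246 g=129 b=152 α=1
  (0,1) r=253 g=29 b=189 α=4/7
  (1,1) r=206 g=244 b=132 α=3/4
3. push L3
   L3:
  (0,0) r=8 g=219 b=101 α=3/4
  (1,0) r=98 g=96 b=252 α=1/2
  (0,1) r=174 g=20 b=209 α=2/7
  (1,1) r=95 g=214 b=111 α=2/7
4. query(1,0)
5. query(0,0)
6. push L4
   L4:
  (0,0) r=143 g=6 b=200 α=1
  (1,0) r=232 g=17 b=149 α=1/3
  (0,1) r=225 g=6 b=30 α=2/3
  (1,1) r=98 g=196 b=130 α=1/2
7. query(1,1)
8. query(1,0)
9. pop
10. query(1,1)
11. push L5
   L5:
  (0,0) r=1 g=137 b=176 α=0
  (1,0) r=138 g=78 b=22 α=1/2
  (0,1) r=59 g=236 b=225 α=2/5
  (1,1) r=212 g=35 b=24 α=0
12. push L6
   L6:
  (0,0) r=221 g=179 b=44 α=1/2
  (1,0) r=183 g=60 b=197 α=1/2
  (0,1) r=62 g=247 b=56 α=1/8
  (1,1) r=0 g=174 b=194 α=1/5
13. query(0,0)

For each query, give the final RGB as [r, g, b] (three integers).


(1,0) stack=L1,L2,L3; from [0,0,0]:
L1 α=2/7: [162/7, 272/7, 66]
L2 α=1: [246, 129, 152]
L3 α=1/2: [172, 225/2, 202]
→ [172, 112, 202]

at x=0,y=0 over L1,L2,L3:
L1 α=1/6: [3, 29/2, 45/2]
L2 α=1/4: [87/2, 445/8, 443/8]
L3 α=3/4: [135/8, 5701/32, 2867/32]
rounded: [17, 178, 90]

(1,1) stack=L1,L2,L3,L4; from [0,0,0]:
L1 α=0: [0, 0, 0]
L2 α=3/4: [309/2, 183, 99]
L3 α=2/7: [275/2, 1343/7, 717/7]
L4 α=1/2: [471/4, 2715/14, 1627/14]
→ [118, 194, 116]

query (1,0) [L1,L2,L3,L4] — begin 0,0,0
L1 α=2/7: [162/7, 272/7, 66]
L2 α=1: [246, 129, 152]
L3 α=1/2: [172, 225/2, 202]
L4 α=1/3: [192, 242/3, 553/3]
→ [192, 81, 184]

(1,1) stack=L1,L2,L3; from [0,0,0]:
+L1 (α=0) → [0, 0, 0]
+L2 (α=3/4) → [309/2, 183, 99]
+L3 (α=2/7) → [275/2, 1343/7, 717/7]
→ [138, 192, 102]

(0,0) stack=L1,L2,L3,L5,L6; from [0,0,0]:
L1 α=1/6: [3, 29/2, 45/2]
L2 α=1/4: [87/2, 445/8, 443/8]
L3 α=3/4: [135/8, 5701/32, 2867/32]
L5 α=0: [135/8, 5701/32, 2867/32]
L6 α=1/2: [1903/16, 11429/64, 4275/64]
rounded: [119, 179, 67]


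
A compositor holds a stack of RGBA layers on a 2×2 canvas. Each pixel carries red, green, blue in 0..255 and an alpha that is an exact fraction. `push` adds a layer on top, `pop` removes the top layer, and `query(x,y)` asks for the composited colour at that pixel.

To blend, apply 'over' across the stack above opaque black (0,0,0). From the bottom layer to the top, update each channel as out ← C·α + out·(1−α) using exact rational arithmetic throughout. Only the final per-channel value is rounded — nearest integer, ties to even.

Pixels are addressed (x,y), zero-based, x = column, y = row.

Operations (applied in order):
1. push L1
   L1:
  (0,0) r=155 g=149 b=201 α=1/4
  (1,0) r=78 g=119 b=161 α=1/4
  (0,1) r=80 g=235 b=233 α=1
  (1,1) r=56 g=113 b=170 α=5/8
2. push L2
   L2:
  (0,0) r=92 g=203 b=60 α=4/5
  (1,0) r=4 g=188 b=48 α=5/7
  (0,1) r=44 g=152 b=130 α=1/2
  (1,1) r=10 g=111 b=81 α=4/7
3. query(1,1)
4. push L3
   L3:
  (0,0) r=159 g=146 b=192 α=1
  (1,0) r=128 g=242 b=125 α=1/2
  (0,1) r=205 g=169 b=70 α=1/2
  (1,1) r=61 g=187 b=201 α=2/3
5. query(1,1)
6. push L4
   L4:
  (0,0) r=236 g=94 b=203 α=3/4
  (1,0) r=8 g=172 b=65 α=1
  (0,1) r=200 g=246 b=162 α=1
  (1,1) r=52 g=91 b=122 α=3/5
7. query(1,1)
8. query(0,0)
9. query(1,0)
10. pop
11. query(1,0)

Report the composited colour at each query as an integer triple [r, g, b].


query (1,1) [L1,L2] — begin 0,0,0
L1 α=5/8: [35, 565/8, 425/4]
L2 α=4/7: [145/7, 5247/56, 2571/28]
→ [21, 94, 92]

(1,1) stack=L1,L2,L3; from [0,0,0]:
+L1 (α=5/8) → [35, 565/8, 425/4]
+L2 (α=4/7) → [145/7, 5247/56, 2571/28]
+L3 (α=2/3) → [333/7, 26191/168, 4609/28]
→ [48, 156, 165]

at x=1,y=1 over L1,L2,L3,L4:
+L1 (α=5/8) → [35, 565/8, 425/4]
+L2 (α=4/7) → [145/7, 5247/56, 2571/28]
+L3 (α=2/3) → [333/7, 26191/168, 4609/28]
+L4 (α=3/5) → [1758/35, 49123/420, 9733/70]
rounded: [50, 117, 139]

(0,0) stack=L1,L2,L3,L4; from [0,0,0]:
+L1 (α=1/4) → [155/4, 149/4, 201/4]
+L2 (α=4/5) → [1627/20, 3397/20, 1161/20]
+L3 (α=1) → [159, 146, 192]
+L4 (α=3/4) → [867/4, 107, 801/4]
= [217, 107, 200]

query (1,0) [L1,L2,L3,L4] — begin 0,0,0
L1 α=1/4: [39/2, 119/4, 161/4]
L2 α=5/7: [59/7, 1999/14, 641/14]
L3 α=1/2: [955/14, 5387/28, 2391/28]
L4 α=1: [8, 172, 65]
→ [8, 172, 65]

at x=1,y=0 over L1,L2,L3:
after L1 α=1/4: [39/2, 119/4, 161/4]
after L2 α=5/7: [59/7, 1999/14, 641/14]
after L3 α=1/2: [955/14, 5387/28, 2391/28]
→ [68, 192, 85]


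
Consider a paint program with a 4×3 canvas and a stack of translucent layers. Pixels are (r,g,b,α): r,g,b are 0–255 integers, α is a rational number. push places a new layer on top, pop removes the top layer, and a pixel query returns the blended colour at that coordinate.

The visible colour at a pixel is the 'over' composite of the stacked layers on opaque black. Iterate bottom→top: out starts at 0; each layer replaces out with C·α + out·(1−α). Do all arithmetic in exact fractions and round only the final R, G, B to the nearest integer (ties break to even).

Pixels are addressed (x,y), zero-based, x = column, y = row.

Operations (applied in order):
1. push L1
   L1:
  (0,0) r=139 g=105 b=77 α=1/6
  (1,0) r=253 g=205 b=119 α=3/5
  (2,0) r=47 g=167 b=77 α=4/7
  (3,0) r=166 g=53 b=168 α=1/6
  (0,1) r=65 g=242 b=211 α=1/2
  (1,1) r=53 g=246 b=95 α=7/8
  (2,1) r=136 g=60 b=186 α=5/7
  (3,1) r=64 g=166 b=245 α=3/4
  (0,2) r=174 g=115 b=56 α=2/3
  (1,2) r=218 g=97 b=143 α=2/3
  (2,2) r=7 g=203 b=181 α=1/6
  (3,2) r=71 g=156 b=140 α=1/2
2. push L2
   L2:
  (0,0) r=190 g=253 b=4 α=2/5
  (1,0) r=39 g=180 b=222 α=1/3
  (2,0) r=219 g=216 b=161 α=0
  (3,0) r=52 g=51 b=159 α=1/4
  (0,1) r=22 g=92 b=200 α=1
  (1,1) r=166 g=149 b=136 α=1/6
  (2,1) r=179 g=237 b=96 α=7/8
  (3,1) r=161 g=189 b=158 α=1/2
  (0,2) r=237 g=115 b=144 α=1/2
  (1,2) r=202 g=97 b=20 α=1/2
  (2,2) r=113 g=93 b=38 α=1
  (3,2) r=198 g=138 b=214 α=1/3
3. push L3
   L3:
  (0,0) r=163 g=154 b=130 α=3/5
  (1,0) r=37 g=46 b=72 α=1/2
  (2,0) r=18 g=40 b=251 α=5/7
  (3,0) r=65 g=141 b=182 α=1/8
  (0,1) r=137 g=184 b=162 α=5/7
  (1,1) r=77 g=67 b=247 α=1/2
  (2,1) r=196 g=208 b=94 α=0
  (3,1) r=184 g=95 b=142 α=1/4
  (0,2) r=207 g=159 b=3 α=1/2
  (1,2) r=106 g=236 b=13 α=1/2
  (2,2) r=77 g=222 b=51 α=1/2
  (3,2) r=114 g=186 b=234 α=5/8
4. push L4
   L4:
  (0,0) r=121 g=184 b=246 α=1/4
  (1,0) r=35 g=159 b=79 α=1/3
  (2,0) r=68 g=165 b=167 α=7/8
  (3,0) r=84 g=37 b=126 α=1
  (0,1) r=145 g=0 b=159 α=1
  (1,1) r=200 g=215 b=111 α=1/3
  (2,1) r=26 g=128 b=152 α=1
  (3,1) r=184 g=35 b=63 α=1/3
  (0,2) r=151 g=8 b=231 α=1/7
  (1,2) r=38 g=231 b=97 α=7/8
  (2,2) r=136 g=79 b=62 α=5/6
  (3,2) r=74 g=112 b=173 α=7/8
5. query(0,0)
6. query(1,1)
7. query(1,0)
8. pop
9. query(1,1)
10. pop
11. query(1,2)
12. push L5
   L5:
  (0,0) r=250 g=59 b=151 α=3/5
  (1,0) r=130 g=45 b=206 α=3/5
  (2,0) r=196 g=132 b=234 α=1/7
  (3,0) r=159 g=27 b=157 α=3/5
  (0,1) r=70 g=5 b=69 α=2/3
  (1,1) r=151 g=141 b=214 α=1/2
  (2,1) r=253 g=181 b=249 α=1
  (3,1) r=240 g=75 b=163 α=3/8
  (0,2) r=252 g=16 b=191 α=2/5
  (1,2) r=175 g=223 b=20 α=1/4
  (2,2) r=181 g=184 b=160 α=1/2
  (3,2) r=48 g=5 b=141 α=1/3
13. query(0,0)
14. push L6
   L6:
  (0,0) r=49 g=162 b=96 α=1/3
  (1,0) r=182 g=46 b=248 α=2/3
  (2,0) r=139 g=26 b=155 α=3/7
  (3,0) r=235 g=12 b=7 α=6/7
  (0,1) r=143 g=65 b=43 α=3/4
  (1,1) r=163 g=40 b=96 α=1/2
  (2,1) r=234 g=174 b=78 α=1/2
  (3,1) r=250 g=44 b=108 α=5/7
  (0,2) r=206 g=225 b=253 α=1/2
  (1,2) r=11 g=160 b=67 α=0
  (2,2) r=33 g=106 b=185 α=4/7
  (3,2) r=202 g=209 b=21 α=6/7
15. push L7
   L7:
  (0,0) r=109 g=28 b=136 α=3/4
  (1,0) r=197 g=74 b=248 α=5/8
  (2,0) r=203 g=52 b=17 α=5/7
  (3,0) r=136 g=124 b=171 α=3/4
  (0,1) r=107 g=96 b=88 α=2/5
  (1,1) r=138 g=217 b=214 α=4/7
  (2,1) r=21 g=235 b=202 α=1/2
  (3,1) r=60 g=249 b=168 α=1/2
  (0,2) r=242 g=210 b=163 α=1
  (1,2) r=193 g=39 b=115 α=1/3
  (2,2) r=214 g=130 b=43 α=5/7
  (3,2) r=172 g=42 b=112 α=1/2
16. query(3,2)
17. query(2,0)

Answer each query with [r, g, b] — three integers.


at x=0,y=0 over L1,L2,L3,L4:
+L1 (α=1/6) → [139/6, 35/2, 77/6]
+L2 (α=2/5) → [899/10, 1117/10, 93/10]
+L3 (α=3/5) → [3344/25, 3427/25, 2043/25]
+L4 (α=1/4) → [13057/100, 14881/100, 12279/100]
→ [131, 149, 123]

at x=1,y=1 over L1,L2,L3,L4:
after L1 α=7/8: [371/8, 861/4, 665/8]
after L2 α=1/6: [1061/16, 4901/24, 1471/16]
after L3 α=1/2: [2293/32, 6509/48, 5423/32]
after L4 α=1/3: [1831/16, 11669/72, 7199/48]
rounded: [114, 162, 150]

query (1,0) [L1,L2,L3,L4] — begin 0,0,0
L1 α=3/5: [759/5, 123, 357/5]
L2 α=1/3: [571/5, 142, 608/5]
L3 α=1/2: [378/5, 94, 484/5]
L4 α=1/3: [931/15, 347/3, 1363/15]
→ [62, 116, 91]

(1,1) stack=L1,L2,L3; from [0,0,0]:
after L1 α=7/8: [371/8, 861/4, 665/8]
after L2 α=1/6: [1061/16, 4901/24, 1471/16]
after L3 α=1/2: [2293/32, 6509/48, 5423/32]
→ [72, 136, 169]

at x=1,y=2 over L1,L2:
L1 α=2/3: [436/3, 194/3, 286/3]
L2 α=1/2: [521/3, 485/6, 173/3]
= [174, 81, 58]

at x=0,y=0 over L1,L2,L5:
+L1 (α=1/6) → [139/6, 35/2, 77/6]
+L2 (α=2/5) → [899/10, 1117/10, 93/10]
+L5 (α=3/5) → [4649/25, 2002/25, 2358/25]
rounded: [186, 80, 94]

(3,2) stack=L1,L2,L5,L6,L7; from [0,0,0]:
L1 α=1/2: [71/2, 78, 70]
L2 α=1/3: [269/3, 98, 118]
L5 α=1/3: [682/9, 67, 377/3]
L6 α=6/7: [11590/63, 1321/7, 755/21]
L7 α=1/2: [11213/63, 1615/14, 3107/42]
= [178, 115, 74]

at x=2,y=0 over L1,L2,L5,L6,L7:
after L1 α=4/7: [188/7, 668/7, 44]
after L2 α=0: [188/7, 668/7, 44]
after L5 α=1/7: [2500/49, 4932/49, 498/7]
after L6 α=3/7: [30433/343, 23550/343, 5247/49]
after L7 α=5/7: [409011/2401, 136280/2401, 14659/343]
→ [170, 57, 43]


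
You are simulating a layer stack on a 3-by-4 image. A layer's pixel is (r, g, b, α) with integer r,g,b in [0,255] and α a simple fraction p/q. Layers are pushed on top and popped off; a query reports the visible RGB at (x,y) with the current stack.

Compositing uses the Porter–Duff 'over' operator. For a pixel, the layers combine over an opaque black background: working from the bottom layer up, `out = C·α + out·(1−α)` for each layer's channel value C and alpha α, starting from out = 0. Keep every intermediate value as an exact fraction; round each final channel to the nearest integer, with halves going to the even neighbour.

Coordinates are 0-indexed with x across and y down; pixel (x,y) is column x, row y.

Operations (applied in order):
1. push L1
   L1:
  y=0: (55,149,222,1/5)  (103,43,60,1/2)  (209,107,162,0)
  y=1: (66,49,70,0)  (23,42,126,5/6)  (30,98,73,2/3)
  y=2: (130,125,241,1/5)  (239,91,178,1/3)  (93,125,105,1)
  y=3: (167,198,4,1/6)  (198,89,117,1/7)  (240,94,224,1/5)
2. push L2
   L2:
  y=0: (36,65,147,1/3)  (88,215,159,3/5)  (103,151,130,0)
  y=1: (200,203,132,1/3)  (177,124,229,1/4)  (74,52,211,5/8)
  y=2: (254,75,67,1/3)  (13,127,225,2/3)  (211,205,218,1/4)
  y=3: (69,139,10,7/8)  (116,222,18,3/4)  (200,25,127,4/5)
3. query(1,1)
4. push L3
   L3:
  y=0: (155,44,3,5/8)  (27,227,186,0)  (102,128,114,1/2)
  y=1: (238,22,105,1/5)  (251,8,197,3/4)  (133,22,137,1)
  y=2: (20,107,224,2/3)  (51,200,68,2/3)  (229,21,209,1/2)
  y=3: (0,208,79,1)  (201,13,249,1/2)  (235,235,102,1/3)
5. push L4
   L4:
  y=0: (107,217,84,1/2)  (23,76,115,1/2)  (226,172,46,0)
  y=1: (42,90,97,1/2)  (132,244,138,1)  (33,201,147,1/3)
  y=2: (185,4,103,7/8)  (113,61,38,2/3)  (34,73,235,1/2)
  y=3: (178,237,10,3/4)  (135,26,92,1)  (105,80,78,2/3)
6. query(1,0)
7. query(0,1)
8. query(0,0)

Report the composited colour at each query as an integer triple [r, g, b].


at x=1,y=1 over L1,L2:
L1 α=5/6: [115/6, 35, 105]
L2 α=1/4: [469/8, 229/4, 136]
rounded: [59, 57, 136]

(1,0) stack=L1,L2,L3,L4; from [0,0,0]:
L1 α=1/2: [103/2, 43/2, 30]
L2 α=3/5: [367/5, 688/5, 537/5]
L3 α=0: [367/5, 688/5, 537/5]
L4 α=1/2: [241/5, 534/5, 556/5]
= [48, 107, 111]

at x=0,y=1 over L1,L2,L3,L4:
L1 α=0: [0, 0, 0]
L2 α=1/3: [200/3, 203/3, 44]
L3 α=1/5: [1514/15, 878/15, 281/5]
L4 α=1/2: [1072/15, 1114/15, 383/5]
rounded: [71, 74, 77]

(0,0) stack=L1,L2,L3,L4; from [0,0,0]:
after L1 α=1/5: [11, 149/5, 222/5]
after L2 α=1/3: [58/3, 623/15, 393/5]
after L3 α=5/8: [833/8, 1723/40, 627/20]
after L4 α=1/2: [1689/16, 10403/80, 2307/40]
= [106, 130, 58]


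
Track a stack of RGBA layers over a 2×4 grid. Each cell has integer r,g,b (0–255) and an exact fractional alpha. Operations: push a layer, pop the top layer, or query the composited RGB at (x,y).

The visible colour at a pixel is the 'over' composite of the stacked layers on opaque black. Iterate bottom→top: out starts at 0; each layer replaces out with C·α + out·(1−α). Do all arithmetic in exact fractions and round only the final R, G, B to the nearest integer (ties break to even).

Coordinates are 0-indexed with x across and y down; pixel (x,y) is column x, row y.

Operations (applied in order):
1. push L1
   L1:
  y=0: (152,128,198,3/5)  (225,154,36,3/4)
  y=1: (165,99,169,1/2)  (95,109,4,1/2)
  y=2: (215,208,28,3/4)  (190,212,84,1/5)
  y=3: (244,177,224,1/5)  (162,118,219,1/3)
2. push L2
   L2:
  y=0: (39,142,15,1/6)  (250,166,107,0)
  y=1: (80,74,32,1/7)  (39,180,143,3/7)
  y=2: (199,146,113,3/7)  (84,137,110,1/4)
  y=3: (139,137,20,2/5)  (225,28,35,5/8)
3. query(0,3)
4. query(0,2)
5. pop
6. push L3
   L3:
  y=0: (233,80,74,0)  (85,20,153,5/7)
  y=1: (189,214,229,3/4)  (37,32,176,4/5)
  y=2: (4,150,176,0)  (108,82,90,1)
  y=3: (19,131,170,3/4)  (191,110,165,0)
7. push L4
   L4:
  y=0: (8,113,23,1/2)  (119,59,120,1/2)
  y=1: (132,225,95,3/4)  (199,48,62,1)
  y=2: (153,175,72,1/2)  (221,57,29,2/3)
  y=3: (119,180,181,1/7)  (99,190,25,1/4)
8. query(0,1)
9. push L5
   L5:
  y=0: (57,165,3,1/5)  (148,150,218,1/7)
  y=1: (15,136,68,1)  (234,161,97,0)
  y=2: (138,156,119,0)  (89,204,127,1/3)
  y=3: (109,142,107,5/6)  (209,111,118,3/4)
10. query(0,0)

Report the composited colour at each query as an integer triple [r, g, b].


query (0,3) [L1,L2] — begin 0,0,0
+L1 (α=1/5) → [244/5, 177/5, 224/5]
+L2 (α=2/5) → [2122/25, 1901/25, 872/25]
→ [85, 76, 35]

at x=0,y=2 over L1,L2:
after L1 α=3/4: [645/4, 156, 21]
after L2 α=3/7: [1242/7, 1062/7, 423/7]
rounded: [177, 152, 60]

(0,1) stack=L1,L3,L4; from [0,0,0]:
+L1 (α=1/2) → [165/2, 99/2, 169/2]
+L3 (α=3/4) → [1299/8, 1383/8, 1543/8]
+L4 (α=3/4) → [4467/32, 6783/32, 3823/32]
→ [140, 212, 119]

(0,0) stack=L1,L3,L4,L5; from [0,0,0]:
after L1 α=3/5: [456/5, 384/5, 594/5]
after L3 α=0: [456/5, 384/5, 594/5]
after L4 α=1/2: [248/5, 949/10, 709/10]
after L5 α=1/5: [1277/25, 2723/25, 1433/25]
rounded: [51, 109, 57]


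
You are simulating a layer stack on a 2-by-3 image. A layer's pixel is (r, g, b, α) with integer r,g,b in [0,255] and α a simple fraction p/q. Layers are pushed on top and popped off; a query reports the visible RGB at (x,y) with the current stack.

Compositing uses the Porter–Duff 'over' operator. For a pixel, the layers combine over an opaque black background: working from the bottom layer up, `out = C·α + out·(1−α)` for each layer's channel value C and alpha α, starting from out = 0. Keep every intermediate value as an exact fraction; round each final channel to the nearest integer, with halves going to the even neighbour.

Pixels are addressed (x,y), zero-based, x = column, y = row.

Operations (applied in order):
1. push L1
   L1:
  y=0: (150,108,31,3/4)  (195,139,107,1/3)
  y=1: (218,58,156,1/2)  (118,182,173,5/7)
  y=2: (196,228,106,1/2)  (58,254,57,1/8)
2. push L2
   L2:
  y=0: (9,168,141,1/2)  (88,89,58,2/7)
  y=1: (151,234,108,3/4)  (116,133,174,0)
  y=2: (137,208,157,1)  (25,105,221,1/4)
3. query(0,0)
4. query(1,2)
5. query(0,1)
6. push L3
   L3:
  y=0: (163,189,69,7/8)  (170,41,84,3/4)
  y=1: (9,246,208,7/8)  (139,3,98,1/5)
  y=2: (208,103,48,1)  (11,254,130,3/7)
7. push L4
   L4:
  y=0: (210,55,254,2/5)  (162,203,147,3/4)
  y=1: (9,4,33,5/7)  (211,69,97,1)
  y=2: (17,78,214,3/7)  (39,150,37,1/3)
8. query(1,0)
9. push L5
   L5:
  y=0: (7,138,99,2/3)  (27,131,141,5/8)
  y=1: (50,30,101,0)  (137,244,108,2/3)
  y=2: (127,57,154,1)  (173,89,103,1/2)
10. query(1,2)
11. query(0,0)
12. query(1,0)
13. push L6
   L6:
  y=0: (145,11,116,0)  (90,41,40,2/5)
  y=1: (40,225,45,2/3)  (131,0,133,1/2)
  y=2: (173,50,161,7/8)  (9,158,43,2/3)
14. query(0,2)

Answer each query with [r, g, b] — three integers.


query (0,0) [L1,L2] — begin 0,0,0
L1 α=3/4: [225/2, 81, 93/4]
L2 α=1/2: [243/4, 249/2, 657/8]
rounded: [61, 124, 82]

(1,2) stack=L1,L2; from [0,0,0]:
+L1 (α=1/8) → [29/4, 127/4, 57/8]
+L2 (α=1/4) → [187/16, 801/16, 1939/32]
= [12, 50, 61]

(0,1) stack=L1,L2; from [0,0,0]:
+L1 (α=1/2) → [109, 29, 78]
+L2 (α=3/4) → [281/2, 731/4, 201/2]
rounded: [140, 183, 100]

query (1,0) [L1,L2,L3,L4] — begin 0,0,0
+L1 (α=1/3) → [65, 139/3, 107/3]
+L2 (α=2/7) → [501/7, 1229/21, 883/21]
+L3 (α=3/4) → [4071/28, 953/21, 6175/84]
+L4 (α=3/4) → [17679/112, 6871/42, 43219/336]
rounded: [158, 164, 129]

at x=1,y=2 over L1,L2,L3,L4,L5:
after L1 α=1/8: [29/4, 127/4, 57/8]
after L2 α=1/4: [187/16, 801/16, 1939/32]
after L3 α=3/7: [319/28, 3849/28, 5059/56]
after L4 α=1/3: [865/42, 1983/14, 6095/84]
after L5 α=1/2: [8131/84, 3229/28, 14747/168]
= [97, 115, 88]

(0,0) stack=L1,L2,L3,L4,L5; from [0,0,0]:
L1 α=3/4: [225/2, 81, 93/4]
L2 α=1/2: [243/4, 249/2, 657/8]
L3 α=7/8: [4807/32, 2895/16, 4521/64]
L4 α=2/5: [27861/160, 2089/16, 9215/64]
L5 α=2/3: [30101/480, 6505/48, 21887/192]
→ [63, 136, 114]

query (1,0) [L1,L2,L3,L4,L5] — begin 0,0,0
after L1 α=1/3: [65, 139/3, 107/3]
after L2 α=2/7: [501/7, 1229/21, 883/21]
after L3 α=3/4: [4071/28, 953/21, 6175/84]
after L4 α=3/4: [17679/112, 6871/42, 43219/336]
after L5 α=5/8: [68157/896, 16041/112, 122179/896]
= [76, 143, 136]

at x=0,y=2 over L1,L2,L3,L4,L5,L6:
L1 α=1/2: [98, 114, 53]
L2 α=1: [137, 208, 157]
L3 α=1: [208, 103, 48]
L4 α=3/7: [883/7, 646/7, 834/7]
L5 α=1: [127, 57, 154]
L6 α=7/8: [669/4, 407/8, 1281/8]
→ [167, 51, 160]


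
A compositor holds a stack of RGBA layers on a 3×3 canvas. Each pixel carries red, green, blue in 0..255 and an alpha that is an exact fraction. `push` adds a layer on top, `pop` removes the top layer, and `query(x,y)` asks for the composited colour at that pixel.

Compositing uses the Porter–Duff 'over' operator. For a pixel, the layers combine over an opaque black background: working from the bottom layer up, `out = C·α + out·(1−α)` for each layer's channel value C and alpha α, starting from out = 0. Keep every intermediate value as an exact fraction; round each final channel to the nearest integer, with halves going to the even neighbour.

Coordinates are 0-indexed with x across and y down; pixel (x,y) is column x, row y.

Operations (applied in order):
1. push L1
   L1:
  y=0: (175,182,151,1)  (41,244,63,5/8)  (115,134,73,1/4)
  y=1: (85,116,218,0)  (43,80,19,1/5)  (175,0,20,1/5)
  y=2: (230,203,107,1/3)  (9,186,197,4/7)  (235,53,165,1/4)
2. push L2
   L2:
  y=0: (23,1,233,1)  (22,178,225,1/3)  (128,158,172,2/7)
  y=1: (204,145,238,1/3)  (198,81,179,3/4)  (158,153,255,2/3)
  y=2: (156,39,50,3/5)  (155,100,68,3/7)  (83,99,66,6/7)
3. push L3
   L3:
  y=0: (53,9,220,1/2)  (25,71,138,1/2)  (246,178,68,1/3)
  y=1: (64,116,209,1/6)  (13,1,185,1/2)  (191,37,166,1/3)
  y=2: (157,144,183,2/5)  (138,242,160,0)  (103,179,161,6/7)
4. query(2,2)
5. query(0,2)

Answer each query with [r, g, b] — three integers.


at x=2,y=2 over L1,L2,L3:
+L1 (α=1/4) → [235/4, 53/4, 165/4]
+L2 (α=6/7) → [2227/28, 347/4, 1749/28]
+L3 (α=6/7) → [19531/196, 4643/28, 28797/196]
rounded: [100, 166, 147]

query (0,2) [L1,L2,L3] — begin 0,0,0
+L1 (α=1/3) → [230/3, 203/3, 107/3]
+L2 (α=3/5) → [1864/15, 757/15, 664/15]
+L3 (α=2/5) → [3434/25, 2197/25, 2494/25]
rounded: [137, 88, 100]


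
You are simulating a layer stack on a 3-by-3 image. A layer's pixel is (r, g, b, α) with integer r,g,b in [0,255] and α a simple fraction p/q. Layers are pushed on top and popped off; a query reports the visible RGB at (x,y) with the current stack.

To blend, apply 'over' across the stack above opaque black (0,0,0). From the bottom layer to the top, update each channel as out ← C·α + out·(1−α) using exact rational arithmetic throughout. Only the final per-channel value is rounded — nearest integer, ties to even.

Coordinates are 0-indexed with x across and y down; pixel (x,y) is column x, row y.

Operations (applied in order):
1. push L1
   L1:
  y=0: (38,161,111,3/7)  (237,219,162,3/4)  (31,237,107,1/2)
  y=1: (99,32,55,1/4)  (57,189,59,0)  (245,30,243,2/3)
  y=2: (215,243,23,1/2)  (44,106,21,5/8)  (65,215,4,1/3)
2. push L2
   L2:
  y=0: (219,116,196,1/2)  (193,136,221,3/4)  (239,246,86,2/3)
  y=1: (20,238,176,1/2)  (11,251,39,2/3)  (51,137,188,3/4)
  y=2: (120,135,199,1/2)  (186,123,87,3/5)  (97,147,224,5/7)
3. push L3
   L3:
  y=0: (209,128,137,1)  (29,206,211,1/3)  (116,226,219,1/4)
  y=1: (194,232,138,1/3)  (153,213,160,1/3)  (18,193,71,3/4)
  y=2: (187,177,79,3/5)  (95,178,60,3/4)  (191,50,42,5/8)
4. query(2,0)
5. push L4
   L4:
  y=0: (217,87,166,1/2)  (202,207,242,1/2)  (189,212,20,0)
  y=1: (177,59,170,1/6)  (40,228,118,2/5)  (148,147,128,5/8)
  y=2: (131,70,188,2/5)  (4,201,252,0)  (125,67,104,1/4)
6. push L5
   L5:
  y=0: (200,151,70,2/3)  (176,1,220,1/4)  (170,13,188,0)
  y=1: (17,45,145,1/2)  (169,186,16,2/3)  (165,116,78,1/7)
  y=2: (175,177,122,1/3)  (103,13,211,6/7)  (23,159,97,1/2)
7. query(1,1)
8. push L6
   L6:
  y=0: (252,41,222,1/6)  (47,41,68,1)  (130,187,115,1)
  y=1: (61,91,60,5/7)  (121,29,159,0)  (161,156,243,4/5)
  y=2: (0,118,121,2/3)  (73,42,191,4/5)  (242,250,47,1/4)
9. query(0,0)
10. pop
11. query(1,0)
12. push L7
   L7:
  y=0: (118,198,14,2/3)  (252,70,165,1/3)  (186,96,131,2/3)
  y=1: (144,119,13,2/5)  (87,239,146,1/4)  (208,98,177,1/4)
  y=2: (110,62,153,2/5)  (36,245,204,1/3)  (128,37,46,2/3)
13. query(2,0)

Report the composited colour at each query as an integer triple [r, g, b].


at x=2,y=0 over L1,L2,L3:
+L1 (α=1/2) → [31/2, 237/2, 107/2]
+L2 (α=2/3) → [329/2, 407/2, 451/6]
+L3 (α=1/4) → [1219/8, 1673/8, 889/8]
rounded: [152, 209, 111]

query (1,1) [L1,L2,L3,L4,L5] — begin 0,0,0
+L1 (α=0) → [0, 0, 0]
+L2 (α=2/3) → [22/3, 502/3, 26]
+L3 (α=1/3) → [503/9, 1643/9, 212/3]
+L4 (α=2/5) → [743/15, 3011/15, 448/5]
+L5 (α=2/3) → [5813/45, 8591/45, 608/15]
rounded: [129, 191, 41]

query (0,0) [L1,L2,L3,L4,L5,L6] — begin 0,0,0
L1 α=3/7: [114/7, 69, 333/7]
L2 α=1/2: [1647/14, 185/2, 1705/14]
L3 α=1: [209, 128, 137]
L4 α=1/2: [213, 215/2, 303/2]
L5 α=2/3: [613/3, 273/2, 583/6]
L6 α=1/6: [3821/18, 1447/12, 4247/36]
→ [212, 121, 118]

(1,0) stack=L1,L2,L3,L4,L5; from [0,0,0]:
+L1 (α=3/4) → [711/4, 657/4, 243/2]
+L2 (α=3/4) → [3027/16, 2289/16, 1569/8]
+L3 (α=1/3) → [3259/24, 3937/24, 2413/12]
+L4 (α=1/2) → [8107/48, 8905/48, 5317/24]
+L5 (α=1/4) → [10923/64, 8921/64, 7077/32]
→ [171, 139, 221]

query (2,0) [L1,L2,L3,L4,L5,L7] — begin 0,0,0
after L1 α=1/2: [31/2, 237/2, 107/2]
after L2 α=2/3: [329/2, 407/2, 451/6]
after L3 α=1/4: [1219/8, 1673/8, 889/8]
after L4 α=0: [1219/8, 1673/8, 889/8]
after L5 α=0: [1219/8, 1673/8, 889/8]
after L7 α=2/3: [4195/24, 3209/24, 995/8]
rounded: [175, 134, 124]
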